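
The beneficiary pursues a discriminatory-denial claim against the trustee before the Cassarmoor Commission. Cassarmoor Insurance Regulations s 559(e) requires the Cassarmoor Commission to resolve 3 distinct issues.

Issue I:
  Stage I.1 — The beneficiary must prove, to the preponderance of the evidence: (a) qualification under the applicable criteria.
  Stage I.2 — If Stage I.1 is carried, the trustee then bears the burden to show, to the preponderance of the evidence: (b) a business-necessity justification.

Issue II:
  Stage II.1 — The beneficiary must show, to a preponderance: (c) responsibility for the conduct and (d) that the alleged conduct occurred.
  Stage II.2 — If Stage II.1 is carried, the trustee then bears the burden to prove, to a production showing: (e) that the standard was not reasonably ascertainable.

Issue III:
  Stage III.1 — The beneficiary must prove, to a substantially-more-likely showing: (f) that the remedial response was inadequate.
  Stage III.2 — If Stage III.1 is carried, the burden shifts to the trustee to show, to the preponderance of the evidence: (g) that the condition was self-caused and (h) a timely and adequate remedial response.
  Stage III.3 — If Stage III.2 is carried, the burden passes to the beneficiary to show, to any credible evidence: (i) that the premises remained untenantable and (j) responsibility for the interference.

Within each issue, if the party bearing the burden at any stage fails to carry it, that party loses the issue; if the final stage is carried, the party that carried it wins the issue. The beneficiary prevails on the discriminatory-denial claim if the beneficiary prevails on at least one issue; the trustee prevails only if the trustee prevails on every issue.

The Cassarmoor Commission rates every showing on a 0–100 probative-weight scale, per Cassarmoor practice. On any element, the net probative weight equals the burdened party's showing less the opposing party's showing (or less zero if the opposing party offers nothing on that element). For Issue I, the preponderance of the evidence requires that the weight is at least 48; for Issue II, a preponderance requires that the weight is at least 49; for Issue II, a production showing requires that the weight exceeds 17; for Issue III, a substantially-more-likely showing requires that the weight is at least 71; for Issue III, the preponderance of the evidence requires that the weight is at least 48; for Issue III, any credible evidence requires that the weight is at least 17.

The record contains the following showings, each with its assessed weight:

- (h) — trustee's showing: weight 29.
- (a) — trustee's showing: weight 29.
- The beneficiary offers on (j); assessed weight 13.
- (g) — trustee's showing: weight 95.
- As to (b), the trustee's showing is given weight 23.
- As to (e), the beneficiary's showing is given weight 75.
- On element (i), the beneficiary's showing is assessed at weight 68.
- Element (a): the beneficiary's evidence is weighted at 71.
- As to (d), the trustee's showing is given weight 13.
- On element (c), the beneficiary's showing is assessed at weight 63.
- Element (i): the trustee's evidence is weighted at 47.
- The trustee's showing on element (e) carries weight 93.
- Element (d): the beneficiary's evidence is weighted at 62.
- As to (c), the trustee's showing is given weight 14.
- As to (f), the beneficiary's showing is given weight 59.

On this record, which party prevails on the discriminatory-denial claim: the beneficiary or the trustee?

trustee

— Issue I —
At Stage I.1 the beneficiary must meet the preponderance of the evidence (weight is at least 48): on (a) the weight is 71 less the opposing 29 gives net 42, which does not reach 48, so (a) does not meet the standard.
  Stage I.1 not carried; the beneficiary fails its burden.
So the trustee prevails on this issue.
— Issue II —
Stage II.1 (beneficiary, a preponderance, weight is at least 49): (c) net 63−14=49 ≥ 49 — meets; (d) net 62−13=49 ≥ 49 — meets.
  Stage II.1 carried; the burden shifts to the trustee.
Stage II.2 (trustee, a production showing, weight exceeds 17): (e) net 93−75=18 > 17 — meets.
  All elements met at the final stage.
With every stage satisfied, the trustee prevails on this issue.
— Issue III —
At Stage III.1 the beneficiary must meet a substantially-more-likely showing (weight is at least 71): on (f) the weight is 59, which does not reach 71, so (f) does not meet the standard.
  The beneficiary does not carry Stage III.1.
The analysis ends at Stage III.1; the trustee prevails on this issue.
Per-issue: Issue I → trustee; Issue II → trustee; Issue III → trustee. The beneficiary must prevail on at least one issue; overall, the trustee prevails.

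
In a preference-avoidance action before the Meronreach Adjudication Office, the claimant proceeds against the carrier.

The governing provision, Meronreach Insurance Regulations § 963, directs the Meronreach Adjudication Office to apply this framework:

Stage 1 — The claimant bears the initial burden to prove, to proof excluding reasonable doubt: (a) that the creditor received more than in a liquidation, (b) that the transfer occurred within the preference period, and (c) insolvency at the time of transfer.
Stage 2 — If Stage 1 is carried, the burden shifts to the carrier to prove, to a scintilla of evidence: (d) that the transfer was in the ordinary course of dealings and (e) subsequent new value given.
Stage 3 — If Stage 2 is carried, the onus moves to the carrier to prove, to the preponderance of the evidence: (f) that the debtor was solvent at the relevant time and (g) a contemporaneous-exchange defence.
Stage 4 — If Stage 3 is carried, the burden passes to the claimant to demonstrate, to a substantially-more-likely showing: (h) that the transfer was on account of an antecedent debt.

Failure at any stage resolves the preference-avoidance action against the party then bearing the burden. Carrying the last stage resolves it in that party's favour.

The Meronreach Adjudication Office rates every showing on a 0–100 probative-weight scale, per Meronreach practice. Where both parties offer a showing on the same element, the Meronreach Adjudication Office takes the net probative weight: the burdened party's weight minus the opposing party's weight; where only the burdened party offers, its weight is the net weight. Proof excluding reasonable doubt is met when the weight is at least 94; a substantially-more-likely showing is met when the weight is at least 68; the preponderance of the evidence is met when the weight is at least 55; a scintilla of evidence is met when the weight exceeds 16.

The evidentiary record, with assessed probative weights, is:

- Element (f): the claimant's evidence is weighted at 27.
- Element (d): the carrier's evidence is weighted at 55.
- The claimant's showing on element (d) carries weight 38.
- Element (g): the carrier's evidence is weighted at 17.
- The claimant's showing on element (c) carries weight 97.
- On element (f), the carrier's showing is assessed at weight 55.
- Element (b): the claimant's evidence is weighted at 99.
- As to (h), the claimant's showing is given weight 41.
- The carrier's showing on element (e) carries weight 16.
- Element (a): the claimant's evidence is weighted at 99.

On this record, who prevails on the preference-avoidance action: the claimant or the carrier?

claimant

At Stage 1 the claimant must meet proof excluding reasonable doubt (weight is at least 94): on (a) the weight is 99, ≥ 94, so (a) meets the standard; on (b) the weight is 99, which does reach 94, so (b) meets the standard; on (c) the weight is 97, ≥ 94, so (c) meets the standard.
  All elements met. The burden passes to the carrier.
At Stage 2 the carrier must meet a scintilla of evidence (weight exceeds 16): on (d) the weight is 55 less the opposing 38 gives net 17, > 16, so (d) meets the standard; on (e) the weight is 16, ≤ 16, so (e) does not meet the standard.
  The carrier does not carry Stage 2.
The claimant prevails.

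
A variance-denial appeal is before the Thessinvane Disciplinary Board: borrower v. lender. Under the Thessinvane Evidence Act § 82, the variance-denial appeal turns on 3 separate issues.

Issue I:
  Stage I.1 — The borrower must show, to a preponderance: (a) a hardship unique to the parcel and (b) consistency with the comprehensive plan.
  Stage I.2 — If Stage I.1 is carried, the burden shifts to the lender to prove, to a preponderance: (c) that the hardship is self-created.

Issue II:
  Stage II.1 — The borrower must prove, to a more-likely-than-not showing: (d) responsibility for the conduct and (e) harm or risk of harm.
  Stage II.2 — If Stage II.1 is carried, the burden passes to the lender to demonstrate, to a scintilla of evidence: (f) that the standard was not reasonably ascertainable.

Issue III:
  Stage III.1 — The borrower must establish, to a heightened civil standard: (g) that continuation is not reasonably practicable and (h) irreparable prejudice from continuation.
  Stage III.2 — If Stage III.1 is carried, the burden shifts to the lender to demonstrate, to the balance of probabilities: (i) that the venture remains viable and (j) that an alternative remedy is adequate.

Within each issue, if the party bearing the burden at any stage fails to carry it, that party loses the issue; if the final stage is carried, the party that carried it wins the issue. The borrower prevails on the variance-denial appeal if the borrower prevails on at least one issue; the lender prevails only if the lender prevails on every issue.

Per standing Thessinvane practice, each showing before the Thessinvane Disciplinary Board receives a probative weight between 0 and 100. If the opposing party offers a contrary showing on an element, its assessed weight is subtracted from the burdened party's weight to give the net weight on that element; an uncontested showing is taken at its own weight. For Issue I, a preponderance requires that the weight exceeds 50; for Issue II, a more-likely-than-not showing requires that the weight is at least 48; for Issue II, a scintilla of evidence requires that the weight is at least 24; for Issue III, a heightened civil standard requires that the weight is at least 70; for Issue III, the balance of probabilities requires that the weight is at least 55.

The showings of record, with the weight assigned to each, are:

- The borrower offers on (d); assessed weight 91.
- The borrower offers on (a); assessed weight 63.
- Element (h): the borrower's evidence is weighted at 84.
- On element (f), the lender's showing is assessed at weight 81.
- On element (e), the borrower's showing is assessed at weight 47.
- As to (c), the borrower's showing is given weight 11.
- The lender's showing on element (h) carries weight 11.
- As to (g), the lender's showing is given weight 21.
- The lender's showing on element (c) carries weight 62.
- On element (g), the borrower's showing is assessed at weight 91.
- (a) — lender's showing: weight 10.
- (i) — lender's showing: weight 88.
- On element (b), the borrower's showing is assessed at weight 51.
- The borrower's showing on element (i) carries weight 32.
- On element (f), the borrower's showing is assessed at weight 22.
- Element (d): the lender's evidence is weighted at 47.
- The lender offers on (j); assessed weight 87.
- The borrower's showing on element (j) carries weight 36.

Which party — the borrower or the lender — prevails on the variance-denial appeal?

borrower

— Issue I —
Stage I.1 — burden on borrower; standard: a preponderance (weight exceeds 50).
    (a): 63 − 10 = 53 > 50 [met]
    (b): 51 > 50 [met]
  Stage I.1 carried; the burden shifts to the lender.
Stage I.2 — burden on lender; standard: a preponderance (weight exceeds 50).
    (c): 62 − 11 = 51 > 50 [met]
  All elements met at the final stage.
All stages carried — the lender prevails on this issue.
— Issue II —
At Stage II.1 the borrower must meet a more-likely-than-not showing (weight is at least 48): on (d) the weight is 91 less the opposing 47 gives net 44, < 48, so (d) does not meet the standard; on (e) the weight is 47, < 48, so (e) does not meet the standard.
  Stage II.1 not carried; the borrower fails its burden.
The lender prevails on this issue.
— Issue III —
Stage III.1 (borrower, a heightened civil standard, weight is at least 70): (g) net 91−21=70 ≥ 70 — meets; (h) net 84−11=73 ≥ 70 — meets.
  Stage III.1 carried; the burden shifts to the lender.
Stage III.2 (lender, the balance of probabilities, weight is at least 55): (i) net 88−32=56 ≥ 55 — meets; (j) net 87−36=51 < 55 — fails.
  Not every element is met, so the lender fails to carry Stage III.2.
The borrower prevails on this issue.
Per-issue: Issue I → lender; Issue II → lender; Issue III → borrower. The borrower must prevail on at least one issue; overall, the borrower prevails.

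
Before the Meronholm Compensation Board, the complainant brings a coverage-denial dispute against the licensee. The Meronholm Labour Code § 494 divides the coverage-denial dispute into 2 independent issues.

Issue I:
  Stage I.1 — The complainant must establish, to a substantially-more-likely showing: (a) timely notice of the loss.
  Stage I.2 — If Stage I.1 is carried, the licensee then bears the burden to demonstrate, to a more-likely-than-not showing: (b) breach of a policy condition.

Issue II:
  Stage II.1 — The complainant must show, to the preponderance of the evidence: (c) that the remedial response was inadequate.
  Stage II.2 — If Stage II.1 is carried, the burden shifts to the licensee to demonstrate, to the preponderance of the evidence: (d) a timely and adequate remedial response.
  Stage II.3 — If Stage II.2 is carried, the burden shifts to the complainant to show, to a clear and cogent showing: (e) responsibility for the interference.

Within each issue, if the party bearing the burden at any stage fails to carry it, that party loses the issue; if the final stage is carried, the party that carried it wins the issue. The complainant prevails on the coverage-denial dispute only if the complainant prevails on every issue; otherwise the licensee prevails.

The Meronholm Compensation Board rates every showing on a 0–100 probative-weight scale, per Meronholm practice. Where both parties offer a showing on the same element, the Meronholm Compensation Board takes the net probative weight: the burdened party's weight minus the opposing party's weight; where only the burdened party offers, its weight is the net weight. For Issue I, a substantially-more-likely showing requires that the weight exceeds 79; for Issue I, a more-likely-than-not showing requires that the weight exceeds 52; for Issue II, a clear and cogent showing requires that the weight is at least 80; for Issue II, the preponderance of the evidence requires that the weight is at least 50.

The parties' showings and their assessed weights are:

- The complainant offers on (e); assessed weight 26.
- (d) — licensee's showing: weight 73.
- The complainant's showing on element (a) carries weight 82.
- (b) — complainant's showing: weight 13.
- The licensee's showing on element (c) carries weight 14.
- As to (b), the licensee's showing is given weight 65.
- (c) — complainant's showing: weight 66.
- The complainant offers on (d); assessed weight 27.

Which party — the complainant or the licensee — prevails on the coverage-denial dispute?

— Issue I —
Stage I.1 (complainant, a substantially-more-likely showing, weight exceeds 79): (a) 82 > 79 — meets.
  All elements met. The burden passes to the licensee.
Stage I.2 (licensee, a more-likely-than-not showing, weight exceeds 52): (b) net 65−13=52 ≤ 52 — fails.
  Not every element is met, so the licensee fails to carry Stage I.2.
The complainant prevails on this issue.
— Issue II —
Stage II.1 (complainant, the preponderance of the evidence, weight is at least 50): (c) net 66−14=52 ≥ 50 — meets.
  All elements met. The burden passes to the licensee.
Stage II.2 (licensee, the preponderance of the evidence, weight is at least 50): (d) net 73−27=46 < 50 — fails.
  Not every element is met, so the licensee fails to carry Stage II.2.
The complainant prevails on this issue.
Per-issue: Issue I → complainant; Issue II → complainant. The complainant must prevail on every issue; overall, the complainant prevails.

complainant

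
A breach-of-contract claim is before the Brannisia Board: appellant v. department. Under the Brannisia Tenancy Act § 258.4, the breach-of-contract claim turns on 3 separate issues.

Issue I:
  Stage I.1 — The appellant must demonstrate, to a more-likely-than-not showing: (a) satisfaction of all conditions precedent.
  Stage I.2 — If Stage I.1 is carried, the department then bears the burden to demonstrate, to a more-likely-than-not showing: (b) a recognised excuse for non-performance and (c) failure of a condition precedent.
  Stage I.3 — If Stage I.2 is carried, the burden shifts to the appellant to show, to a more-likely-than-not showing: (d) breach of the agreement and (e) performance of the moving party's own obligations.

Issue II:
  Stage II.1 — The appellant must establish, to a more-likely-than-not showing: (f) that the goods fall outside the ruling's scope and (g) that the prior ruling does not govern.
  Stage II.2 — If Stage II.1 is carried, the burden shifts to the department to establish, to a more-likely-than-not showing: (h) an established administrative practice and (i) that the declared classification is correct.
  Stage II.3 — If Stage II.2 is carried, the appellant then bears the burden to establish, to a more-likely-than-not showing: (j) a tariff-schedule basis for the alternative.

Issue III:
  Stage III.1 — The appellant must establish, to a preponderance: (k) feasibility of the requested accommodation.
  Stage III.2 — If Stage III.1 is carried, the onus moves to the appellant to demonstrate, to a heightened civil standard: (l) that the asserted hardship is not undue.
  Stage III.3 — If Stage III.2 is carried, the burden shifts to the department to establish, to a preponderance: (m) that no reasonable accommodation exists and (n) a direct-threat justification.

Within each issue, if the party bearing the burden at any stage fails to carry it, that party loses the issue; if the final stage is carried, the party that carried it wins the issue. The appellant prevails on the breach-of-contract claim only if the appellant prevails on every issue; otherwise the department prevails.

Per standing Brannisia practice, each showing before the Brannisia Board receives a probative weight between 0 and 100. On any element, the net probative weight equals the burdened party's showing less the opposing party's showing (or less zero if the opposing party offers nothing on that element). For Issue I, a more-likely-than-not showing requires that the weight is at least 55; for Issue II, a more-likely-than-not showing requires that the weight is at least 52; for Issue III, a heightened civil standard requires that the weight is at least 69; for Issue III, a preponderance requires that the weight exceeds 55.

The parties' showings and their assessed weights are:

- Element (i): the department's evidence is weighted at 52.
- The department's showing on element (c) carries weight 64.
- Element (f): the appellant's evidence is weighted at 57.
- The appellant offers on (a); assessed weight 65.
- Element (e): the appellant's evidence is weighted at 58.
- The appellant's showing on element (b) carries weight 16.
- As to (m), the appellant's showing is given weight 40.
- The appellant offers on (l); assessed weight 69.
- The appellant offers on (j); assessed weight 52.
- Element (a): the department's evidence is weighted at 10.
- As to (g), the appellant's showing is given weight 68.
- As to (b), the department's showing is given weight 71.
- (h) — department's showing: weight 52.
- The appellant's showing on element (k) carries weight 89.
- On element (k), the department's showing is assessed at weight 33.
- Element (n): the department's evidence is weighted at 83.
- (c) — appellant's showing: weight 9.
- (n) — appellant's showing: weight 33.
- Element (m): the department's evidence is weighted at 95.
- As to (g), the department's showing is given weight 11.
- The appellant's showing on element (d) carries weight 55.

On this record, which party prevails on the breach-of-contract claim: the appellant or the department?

— Issue I —
Stage I.1 (appellant, a more-likely-than-not showing, weight is at least 55): (a) net 65−10=55 ≥ 55 — meets.
  Stage I.1 is satisfied; the onus moves to the department.
Stage I.2 (department, a more-likely-than-not showing, weight is at least 55): (b) net 71−16=55 ≥ 55 — meets; (c) net 64−9=55 ≥ 55 — meets.
  All elements met. The burden passes to the appellant.
Stage I.3 (appellant, a more-likely-than-not showing, weight is at least 55): (d) 55 ≥ 55 — meets; (e) 58 ≥ 55 — meets.
  Stage I.3 carried; the final stage is satisfied.
With every stage satisfied, the appellant prevails on this issue.
— Issue II —
Stage II.1 — burden on appellant; standard: a more-likely-than-not showing (weight is at least 52).
    (f): 57 ≥ 52 [met]
    (g): 68 − 11 = 57 ≥ 52 [met]
  The appellant carries Stage II.1; the department now bears the burden.
Stage II.2 — burden on department; standard: a more-likely-than-not showing (weight is at least 52).
    (h): 52 ≥ 52 [met]
    (i): 52 ≥ 52 [met]
  All elements met. The burden passes to the appellant.
Stage II.3 — burden on appellant; standard: a more-likely-than-not showing (weight is at least 52).
    (j): 52 ≥ 52 [met]
  Stage II.3 carried; the final stage is satisfied.
With every stage satisfied, the appellant prevails on this issue.
— Issue III —
At Stage III.1 the appellant must meet a preponderance (weight exceeds 55): on (k) the weight is 89 less the opposing 33 gives net 56, which does exceed 55, so (k) meets the standard.
  All elements met. The appellant retains the burden for Stage III.2.
At Stage III.2 the appellant must meet a heightened civil standard (weight is at least 69): on (l) the weight is 69, ≥ 69, so (l) meets the standard.
  Stage III.2 is satisfied; the onus moves to the department.
At Stage III.3 the department must meet a preponderance (weight exceeds 55): on (m) the weight is 95 less the opposing 40 gives net 55, which does not exceed 55, so (m) does not meet the standard; on (n) the weight is 83 less the opposing 33 gives net 50, which does not exceed 55, so (n) does not meet the standard.
  Stage III.3 not carried; the department fails its burden.
So the appellant prevails on this issue.
Per-issue: Issue I → appellant; Issue II → appellant; Issue III → appellant. The appellant must prevail on every issue; overall, the appellant prevails.

appellant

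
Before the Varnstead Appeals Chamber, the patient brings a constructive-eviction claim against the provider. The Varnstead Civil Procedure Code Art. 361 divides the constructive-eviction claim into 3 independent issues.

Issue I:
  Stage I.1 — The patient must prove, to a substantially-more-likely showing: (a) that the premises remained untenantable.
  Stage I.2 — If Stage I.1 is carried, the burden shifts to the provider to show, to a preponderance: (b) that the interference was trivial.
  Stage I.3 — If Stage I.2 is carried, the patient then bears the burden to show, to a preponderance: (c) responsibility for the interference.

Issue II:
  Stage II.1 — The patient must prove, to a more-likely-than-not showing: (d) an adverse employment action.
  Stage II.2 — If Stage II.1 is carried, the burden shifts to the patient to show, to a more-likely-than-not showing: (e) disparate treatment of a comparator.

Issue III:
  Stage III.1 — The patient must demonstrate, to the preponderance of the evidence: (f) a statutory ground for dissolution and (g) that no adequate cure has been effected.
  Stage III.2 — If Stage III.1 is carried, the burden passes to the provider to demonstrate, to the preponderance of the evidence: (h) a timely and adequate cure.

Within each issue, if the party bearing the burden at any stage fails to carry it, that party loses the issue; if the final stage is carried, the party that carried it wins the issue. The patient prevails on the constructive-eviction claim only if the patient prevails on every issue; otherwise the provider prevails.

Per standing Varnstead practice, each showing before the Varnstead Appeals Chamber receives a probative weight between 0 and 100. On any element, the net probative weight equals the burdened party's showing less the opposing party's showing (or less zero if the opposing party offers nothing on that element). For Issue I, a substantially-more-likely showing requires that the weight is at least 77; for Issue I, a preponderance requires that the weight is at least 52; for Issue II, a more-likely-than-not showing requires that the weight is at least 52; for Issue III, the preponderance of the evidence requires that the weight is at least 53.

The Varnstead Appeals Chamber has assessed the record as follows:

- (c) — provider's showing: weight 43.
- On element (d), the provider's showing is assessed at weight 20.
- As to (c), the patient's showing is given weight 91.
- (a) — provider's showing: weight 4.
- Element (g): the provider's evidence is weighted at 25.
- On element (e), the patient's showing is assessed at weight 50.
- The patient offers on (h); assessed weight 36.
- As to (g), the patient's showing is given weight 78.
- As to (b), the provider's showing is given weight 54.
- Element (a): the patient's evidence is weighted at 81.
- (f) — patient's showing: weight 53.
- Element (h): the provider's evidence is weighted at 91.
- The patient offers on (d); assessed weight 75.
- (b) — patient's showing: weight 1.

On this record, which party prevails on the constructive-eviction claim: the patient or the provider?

provider

— Issue I —
Stage I.1 — burden on patient; standard: a substantially-more-likely showing (weight is at least 77).
    (a): 81 − 4 = 77 ≥ 77 [met]
  Stage I.1 is satisfied; the onus moves to the provider.
Stage I.2 — burden on provider; standard: a preponderance (weight is at least 52).
    (b): 54 − 1 = 53 ≥ 52 [met]
  Stage I.2 is satisfied; the onus moves to the patient.
Stage I.3 — burden on patient; standard: a preponderance (weight is at least 52).
    (c): 91 − 43 = 48 < 52 [not met]
  Stage I.3 not carried; the patient fails its burden.
The analysis ends at Stage I.3; the provider prevails on this issue.
— Issue II —
At Stage II.1 the patient must meet a more-likely-than-not showing (weight is at least 52): on (d) the weight is 75 less the opposing 20 gives net 55, ≥ 52, so (d) meets the standard.
  All elements met. The patient retains the burden for Stage II.2.
At Stage II.2 the patient must meet a more-likely-than-not showing (weight is at least 52): on (e) the weight is 50, which does not reach 52, so (e) does not meet the standard.
  Stage II.2 not carried; the patient fails its burden.
The provider prevails on this issue.
— Issue III —
Stage III.1 (patient, the preponderance of the evidence, weight is at least 53): (f) 53 ≥ 53 — meets; (g) net 78−25=53 ≥ 53 — meets.
  Stage III.1 is satisfied; the onus moves to the provider.
Stage III.2 (provider, the preponderance of the evidence, weight is at least 53): (h) net 91−36=55 ≥ 53 — meets.
  All elements met at the final stage.
Every stage carried; the provider prevails on this issue.
Per-issue: Issue I → provider; Issue II → provider; Issue III → provider. The patient must prevail on every issue; overall, the provider prevails.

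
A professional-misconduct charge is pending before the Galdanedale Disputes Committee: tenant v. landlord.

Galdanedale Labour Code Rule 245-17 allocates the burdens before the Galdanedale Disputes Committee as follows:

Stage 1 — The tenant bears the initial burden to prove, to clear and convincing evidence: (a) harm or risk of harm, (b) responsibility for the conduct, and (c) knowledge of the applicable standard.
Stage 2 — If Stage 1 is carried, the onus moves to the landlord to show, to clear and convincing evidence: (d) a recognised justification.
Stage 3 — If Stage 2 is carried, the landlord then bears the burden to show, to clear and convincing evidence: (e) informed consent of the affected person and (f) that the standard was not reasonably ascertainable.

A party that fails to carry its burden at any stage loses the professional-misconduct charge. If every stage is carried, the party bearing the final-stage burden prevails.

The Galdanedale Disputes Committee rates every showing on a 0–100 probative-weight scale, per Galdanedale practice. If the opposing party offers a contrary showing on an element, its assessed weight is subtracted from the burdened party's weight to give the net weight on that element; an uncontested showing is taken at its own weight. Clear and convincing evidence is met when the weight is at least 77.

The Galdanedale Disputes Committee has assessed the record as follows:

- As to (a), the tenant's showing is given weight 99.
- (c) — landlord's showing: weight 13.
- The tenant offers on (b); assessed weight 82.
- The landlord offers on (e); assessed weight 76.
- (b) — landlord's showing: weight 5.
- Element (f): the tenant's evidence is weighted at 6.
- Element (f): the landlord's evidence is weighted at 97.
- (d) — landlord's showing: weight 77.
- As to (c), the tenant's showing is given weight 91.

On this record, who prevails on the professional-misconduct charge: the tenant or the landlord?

tenant

Stage 1 (tenant, clear and convincing evidence, weight is at least 77): (a) 99 ≥ 77 — meets; (b) net 82−5=77 ≥ 77 — meets; (c) net 91−13=78 ≥ 77 — meets.
  The tenant carries Stage 1; the landlord now bears the burden.
Stage 2 (landlord, clear and convincing evidence, weight is at least 77): (d) 77 ≥ 77 — meets.
  Stage 2 is satisfied; the landlord continues to bear the burden.
Stage 3 (landlord, clear and convincing evidence, weight is at least 77): (e) 76 < 77 — fails; (f) net 97−6=91 ≥ 77 — meets.
  Not every element is met, so the landlord fails to carry Stage 3.
So the tenant prevails.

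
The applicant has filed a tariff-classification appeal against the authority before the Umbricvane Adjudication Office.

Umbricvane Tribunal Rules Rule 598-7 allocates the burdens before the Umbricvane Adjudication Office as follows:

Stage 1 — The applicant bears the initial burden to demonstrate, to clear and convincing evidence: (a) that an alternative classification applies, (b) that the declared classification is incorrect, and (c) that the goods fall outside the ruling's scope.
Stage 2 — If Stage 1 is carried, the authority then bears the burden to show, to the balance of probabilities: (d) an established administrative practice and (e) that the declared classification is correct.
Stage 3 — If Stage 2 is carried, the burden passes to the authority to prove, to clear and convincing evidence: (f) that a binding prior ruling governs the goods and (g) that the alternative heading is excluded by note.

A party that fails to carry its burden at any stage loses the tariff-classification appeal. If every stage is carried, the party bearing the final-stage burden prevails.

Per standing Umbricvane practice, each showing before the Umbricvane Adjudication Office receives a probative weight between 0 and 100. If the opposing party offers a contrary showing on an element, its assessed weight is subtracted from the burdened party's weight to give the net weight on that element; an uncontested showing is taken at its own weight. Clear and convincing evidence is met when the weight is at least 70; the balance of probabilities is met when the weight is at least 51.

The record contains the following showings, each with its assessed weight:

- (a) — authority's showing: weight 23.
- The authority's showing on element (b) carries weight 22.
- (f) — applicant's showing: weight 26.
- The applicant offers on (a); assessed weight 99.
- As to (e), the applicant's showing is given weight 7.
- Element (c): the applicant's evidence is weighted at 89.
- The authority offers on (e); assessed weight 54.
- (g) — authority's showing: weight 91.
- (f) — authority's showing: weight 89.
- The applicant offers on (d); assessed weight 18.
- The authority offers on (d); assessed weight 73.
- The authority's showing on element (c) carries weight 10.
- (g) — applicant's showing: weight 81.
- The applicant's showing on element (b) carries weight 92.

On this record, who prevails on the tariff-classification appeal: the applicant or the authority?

Stage 1 (applicant, clear and convincing evidence, weight is at least 70): (a) net 99−23=76 ≥ 70 — meets; (b) net 92−22=70 ≥ 70 — meets; (c) net 89−10=79 ≥ 70 — meets.
  All elements met. The burden passes to the authority.
Stage 2 (authority, the balance of probabilities, weight is at least 51): (d) net 73−18=55 ≥ 51 — meets; (e) net 54−7=47 < 51 — fails.
  Stage 2 not carried; the authority fails its burden.
The applicant prevails.

applicant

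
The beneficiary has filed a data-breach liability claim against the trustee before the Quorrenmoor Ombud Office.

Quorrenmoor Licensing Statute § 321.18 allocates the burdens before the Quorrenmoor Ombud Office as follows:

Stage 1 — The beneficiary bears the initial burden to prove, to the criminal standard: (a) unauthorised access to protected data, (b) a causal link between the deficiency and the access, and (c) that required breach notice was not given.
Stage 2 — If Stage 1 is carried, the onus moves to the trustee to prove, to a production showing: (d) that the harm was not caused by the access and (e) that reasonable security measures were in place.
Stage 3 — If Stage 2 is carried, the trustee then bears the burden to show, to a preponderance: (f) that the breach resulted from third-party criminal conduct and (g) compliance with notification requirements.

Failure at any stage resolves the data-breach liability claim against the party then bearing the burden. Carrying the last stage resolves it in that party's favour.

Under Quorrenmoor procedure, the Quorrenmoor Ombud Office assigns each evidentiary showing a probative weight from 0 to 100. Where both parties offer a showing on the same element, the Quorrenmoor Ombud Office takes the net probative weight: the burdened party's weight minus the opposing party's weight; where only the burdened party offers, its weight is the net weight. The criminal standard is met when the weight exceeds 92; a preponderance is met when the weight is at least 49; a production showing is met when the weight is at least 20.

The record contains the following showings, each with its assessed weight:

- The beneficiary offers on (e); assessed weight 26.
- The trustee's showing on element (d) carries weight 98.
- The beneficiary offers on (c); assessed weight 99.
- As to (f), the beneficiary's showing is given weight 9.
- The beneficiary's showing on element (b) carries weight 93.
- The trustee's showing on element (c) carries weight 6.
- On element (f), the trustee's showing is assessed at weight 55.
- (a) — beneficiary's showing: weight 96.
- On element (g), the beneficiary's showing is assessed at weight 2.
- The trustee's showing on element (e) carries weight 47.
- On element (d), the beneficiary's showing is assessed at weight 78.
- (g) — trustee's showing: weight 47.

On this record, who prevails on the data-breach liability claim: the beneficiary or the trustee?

At Stage 1 the beneficiary must meet the criminal standard (weight exceeds 92): on (a) the weight is 96, > 92, so (a) meets the standard; on (b) the weight is 93, which does exceed 92, so (b) meets the standard; on (c) the weight is 99 less the opposing 6 gives net 93, > 92, so (c) meets the standard.
  Stage 1 is satisfied; the onus moves to the trustee.
At Stage 2 the trustee must meet a production showing (weight is at least 20): on (d) the weight is 98 less the opposing 78 gives net 20, ≥ 20, so (d) meets the standard; on (e) the weight is 47 less the opposing 26 gives net 21, ≥ 20, so (e) meets the standard.
  Stage 2 carried; the burden remains with the trustee.
At Stage 3 the trustee must meet a preponderance (weight is at least 49): on (f) the weight is 55 less the opposing 9 gives net 46, which does not reach 49, so (f) does not meet the standard; on (g) the weight is 47 less the opposing 2 gives net 45, < 49, so (g) does not meet the standard.
  Not every element is met, so the trustee fails to carry Stage 3.
The beneficiary prevails.

beneficiary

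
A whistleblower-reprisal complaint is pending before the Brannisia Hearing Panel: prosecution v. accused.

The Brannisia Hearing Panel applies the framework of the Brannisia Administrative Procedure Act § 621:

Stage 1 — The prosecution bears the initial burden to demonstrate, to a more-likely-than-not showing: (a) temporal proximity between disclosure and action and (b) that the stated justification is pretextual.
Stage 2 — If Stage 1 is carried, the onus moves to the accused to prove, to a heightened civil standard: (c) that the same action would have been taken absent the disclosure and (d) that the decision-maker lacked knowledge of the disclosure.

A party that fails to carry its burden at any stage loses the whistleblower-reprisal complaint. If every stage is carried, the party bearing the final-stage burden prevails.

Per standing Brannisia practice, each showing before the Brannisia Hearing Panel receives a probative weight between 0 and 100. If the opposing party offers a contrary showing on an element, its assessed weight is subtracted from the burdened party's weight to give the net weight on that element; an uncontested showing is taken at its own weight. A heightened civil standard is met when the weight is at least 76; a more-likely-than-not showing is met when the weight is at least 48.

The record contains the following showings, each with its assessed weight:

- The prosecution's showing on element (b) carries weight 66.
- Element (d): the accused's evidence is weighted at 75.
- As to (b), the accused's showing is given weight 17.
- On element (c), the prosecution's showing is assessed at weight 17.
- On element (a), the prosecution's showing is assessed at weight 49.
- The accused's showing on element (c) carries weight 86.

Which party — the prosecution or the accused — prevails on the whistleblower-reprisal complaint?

prosecution

At Stage 1 the prosecution must meet a more-likely-than-not showing (weight is at least 48): on (a) the weight is 49, which does reach 48, so (a) meets the standard; on (b) the weight is 66 less the opposing 17 gives net 49, which does reach 48, so (b) meets the standard.
  All elements met. The burden passes to the accused.
At Stage 2 the accused must meet a heightened civil standard (weight is at least 76): on (c) the weight is 86 less the opposing 17 gives net 69, < 76, so (c) does not meet the standard; on (d) the weight is 75, < 76, so (d) does not meet the standard.
  Stage 2 not carried; the accused fails its burden.
The prosecution prevails.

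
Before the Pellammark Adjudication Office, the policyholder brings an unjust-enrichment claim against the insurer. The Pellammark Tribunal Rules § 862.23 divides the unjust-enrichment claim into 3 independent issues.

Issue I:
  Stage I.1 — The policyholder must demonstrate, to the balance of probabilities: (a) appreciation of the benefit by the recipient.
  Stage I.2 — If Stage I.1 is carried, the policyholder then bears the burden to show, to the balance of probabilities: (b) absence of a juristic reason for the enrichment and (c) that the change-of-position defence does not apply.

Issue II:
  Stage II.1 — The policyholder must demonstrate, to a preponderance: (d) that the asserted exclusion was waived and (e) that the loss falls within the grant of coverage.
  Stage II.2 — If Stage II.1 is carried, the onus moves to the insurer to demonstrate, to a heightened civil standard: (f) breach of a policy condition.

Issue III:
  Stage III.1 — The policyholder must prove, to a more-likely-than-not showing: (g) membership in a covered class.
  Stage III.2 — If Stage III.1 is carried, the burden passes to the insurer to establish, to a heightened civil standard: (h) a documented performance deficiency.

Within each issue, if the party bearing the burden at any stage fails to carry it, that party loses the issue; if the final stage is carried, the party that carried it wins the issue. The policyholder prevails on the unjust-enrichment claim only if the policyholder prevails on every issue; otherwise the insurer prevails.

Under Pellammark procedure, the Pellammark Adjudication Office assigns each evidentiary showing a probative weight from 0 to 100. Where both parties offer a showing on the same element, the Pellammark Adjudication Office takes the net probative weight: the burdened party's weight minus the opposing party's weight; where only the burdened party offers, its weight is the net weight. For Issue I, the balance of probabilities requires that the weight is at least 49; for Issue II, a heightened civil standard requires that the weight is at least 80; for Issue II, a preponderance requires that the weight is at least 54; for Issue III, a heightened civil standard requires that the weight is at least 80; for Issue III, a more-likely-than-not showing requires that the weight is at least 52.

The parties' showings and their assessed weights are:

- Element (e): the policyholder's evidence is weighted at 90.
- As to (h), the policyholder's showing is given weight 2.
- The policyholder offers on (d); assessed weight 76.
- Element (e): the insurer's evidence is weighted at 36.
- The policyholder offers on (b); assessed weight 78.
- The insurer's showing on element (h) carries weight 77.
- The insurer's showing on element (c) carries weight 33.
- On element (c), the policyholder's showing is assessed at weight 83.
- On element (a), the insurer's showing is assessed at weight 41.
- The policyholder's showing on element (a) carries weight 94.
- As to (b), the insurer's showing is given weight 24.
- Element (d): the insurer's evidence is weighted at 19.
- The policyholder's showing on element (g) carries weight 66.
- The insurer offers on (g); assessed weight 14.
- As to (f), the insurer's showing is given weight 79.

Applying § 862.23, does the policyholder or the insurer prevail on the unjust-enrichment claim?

— Issue I —
At Stage I.1 the policyholder must meet the balance of probabilities (weight is at least 49): on (a) the weight is 94 less the opposing 41 gives net 53, ≥ 49, so (a) meets the standard.
  Stage I.1 is satisfied; the policyholder continues to bear the burden.
At Stage I.2 the policyholder must meet the balance of probabilities (weight is at least 49): on (b) the weight is 78 less the opposing 24 gives net 54, which does reach 49, so (b) meets the standard; on (c) the weight is 83 less the opposing 33 gives net 50, which does reach 49, so (c) meets the standard.
  All elements met at the final stage.
With every stage satisfied, the policyholder prevails on this issue.
— Issue II —
Stage II.1 — burden on policyholder; standard: a preponderance (weight is at least 54).
    (d): 76 − 19 = 57 ≥ 54 [met]
    (e): 90 − 36 = 54 ≥ 54 [met]
  Stage II.1 is satisfied; the onus moves to the insurer.
Stage II.2 — burden on insurer; standard: a heightened civil standard (weight is at least 80).
    (f): 79 < 80 [not met]
  Stage II.2 not carried; the insurer fails its burden.
The policyholder prevails on this issue.
— Issue III —
Stage III.1 — burden on policyholder; standard: a more-likely-than-not showing (weight is at least 52).
    (g): 66 − 14 = 52 ≥ 52 [met]
  Stage III.1 is satisfied; the onus moves to the insurer.
Stage III.2 — burden on insurer; standard: a heightened civil standard (weight is at least 80).
    (h): 77 − 2 = 75 < 80 [not met]
  Stage III.2 not carried; the insurer fails its burden.
So the policyholder prevails on this issue.
Per-issue: Issue I → policyholder; Issue II → policyholder; Issue III → policyholder. The policyholder must prevail on every issue; overall, the policyholder prevails.

policyholder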